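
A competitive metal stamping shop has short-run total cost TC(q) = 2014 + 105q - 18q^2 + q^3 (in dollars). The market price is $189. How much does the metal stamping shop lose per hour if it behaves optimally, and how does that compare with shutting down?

AVC = 105 - 18q + q^2 has its minimum $24 at q = 9; price $189 clears that bar, so the firm operates.
With MC = 105 - 36q + 3q^2, P = MC on the upward-sloping part at q* = 14.
TR = 189·14 = 2646. TC = 2014 + 686 = 2700. Profit = 2646 − 2700 = -$54.
Shutting down would mean losing the fixed cost of $2014, so operating at a loss of $54 is better by $1960.

Profit = -$54 at q = 14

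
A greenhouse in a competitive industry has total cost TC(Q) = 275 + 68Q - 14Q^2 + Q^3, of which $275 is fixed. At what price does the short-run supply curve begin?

$19 per unit

Short-run supply begins at min AVC. From VC = 68Q - 14Q^2 + Q^3, AVC = 68 - 14Q + Q^2.
At the minimum of AVC, MC = AVC. MC = 68 - 28Q + 3Q^2; setting MC = AVC gives 2Q^2 - 14Q = 0, so Q = 7. min AVC = 19.
For P < $19 the firm produces nothing.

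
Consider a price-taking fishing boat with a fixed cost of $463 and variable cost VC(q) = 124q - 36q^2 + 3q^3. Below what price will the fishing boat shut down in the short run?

$16 per unit

The shutdown price is the minimum of AVC. VC = 124q - 36q^2 + 3q^3, so AVC = 124 - 36q + 3q^2.
At the minimum of AVC, MC = AVC. MC = 124 - 72q + 9q^2; setting MC = AVC gives 6q^2 - 36q = 0, so q = 6. min AVC = 16.
So the shutdown price is $16.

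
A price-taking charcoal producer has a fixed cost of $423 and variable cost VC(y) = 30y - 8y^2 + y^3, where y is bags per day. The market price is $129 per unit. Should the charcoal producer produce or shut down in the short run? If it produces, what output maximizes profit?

From TC, MC = TC'(y) = 30 - 16y + 3y^2 and AVC = VC/y = 30 - 8y + y^2.
AVC is minimized where dAVC/dy = -8 + 2y = 0, at y = 4; min AVC = 30 - 8·4 + 4^2 = $14.
Since P = $129 ≥ min AVC = $14, price covers variable cost and the firm should produce.
Set P = MC: 129 = 30 - 16y + 3y^2 → -99 - 16y + 3y^2 = 0. The roots are y = -11/3 and y = 9; the profit-maximizing output is on the rising part of MC, so y* = 9.
Check: AVC at y = 9 is $39 ≤ P, so revenue covers variable cost.
Profit = P·y − TC = 129·9 − 774 = $387.

Produce at y = 9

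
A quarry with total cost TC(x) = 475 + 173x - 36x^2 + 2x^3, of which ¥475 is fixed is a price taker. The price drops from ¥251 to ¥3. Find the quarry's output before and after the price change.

Output falls from 13 to 0 (the firm shuts down)

AVC = 173 - 36x + 2x^2, minimized at x = 9 where min AVC = ¥11. MC = 173 - 72x + 6x^2.
At P = ¥251 ≥ min AVC, set P = MC on the rising branch: x = 13.
At P = ¥3 < min AVC = ¥11, price no longer covers variable cost at any output, so the firm shuts down: x = 0.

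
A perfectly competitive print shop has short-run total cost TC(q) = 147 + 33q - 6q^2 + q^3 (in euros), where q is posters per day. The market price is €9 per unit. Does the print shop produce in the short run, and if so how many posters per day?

From TC, MC = TC'(q) = 33 - 12q + 3q^2 and AVC = VC/q = 33 - 6q + q^2.
The AVC parabola has its vertex at q = 6/2 = 3, where AVC = 33 - 6·3 + 3^2 = €24.
With P < min AVC (€9 < €24), every unit sold adds to the loss.
Shutting down limits the loss to fixed cost, €147.

Shut down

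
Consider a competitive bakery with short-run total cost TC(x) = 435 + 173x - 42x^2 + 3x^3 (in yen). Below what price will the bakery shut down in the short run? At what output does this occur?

The shutdown price is the minimum of AVC. VC = 173x - 42x^2 + 3x^3, so AVC = 173 - 42x + 3x^2.
At the minimum of AVC, MC = AVC. MC = 173 - 84x + 9x^2; setting MC = AVC gives 6x^2 - 42x = 0, so x = 7. min AVC = 26.
For P < ¥26 the firm produces nothing.

¥26 per unit, at x = 7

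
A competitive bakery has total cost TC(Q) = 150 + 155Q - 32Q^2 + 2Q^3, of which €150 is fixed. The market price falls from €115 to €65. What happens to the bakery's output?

Output falls from 10 to 9

MC = 155 - 64Q + 6Q^2; the shutdown threshold is min AVC = €27 (at Q = 8).
With P = €115 above the shutdown price, P = MC gives Q = 10.
At P = €65 ≥ min AVC, set P = MC: Q = 9. The firm stays open but cuts output.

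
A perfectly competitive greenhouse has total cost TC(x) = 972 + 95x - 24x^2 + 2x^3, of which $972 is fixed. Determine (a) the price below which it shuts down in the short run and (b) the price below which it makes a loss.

Shutdown price = min AVC. AVC = 95 - 24x + 2x^2, with vertex at x = 6 and minimum $23.
ATC = 972/x + 95 - 24x + 2x^2. Setting dATC/dx = −972/x^2 − 24 + 4x = 0 gives x = 9 (since 4·9^3 − 24·9^2 = 972).
min ATC = 972/9 + 95 − 24·9 + 2·9^2 = $149. That is the break-even price.
Between these two prices the firm operates at a loss; above $149 it earns a profit.

Shutdown price = $23; break-even price = $149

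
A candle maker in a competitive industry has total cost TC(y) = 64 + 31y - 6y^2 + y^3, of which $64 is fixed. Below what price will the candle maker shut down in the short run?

$22 per unit

Short-run supply begins at min AVC. From VC = 31y - 6y^2 + y^3, AVC = 31 - 6y + y^2.
dAVC/dy = -6 + 2y = 0 gives y = 3. min AVC = 31 - 6·3 + 3^2 = 22.
For P < $22 the firm produces nothing.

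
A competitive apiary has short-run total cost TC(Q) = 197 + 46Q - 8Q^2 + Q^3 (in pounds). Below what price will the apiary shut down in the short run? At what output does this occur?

£30 per unit, at Q = 4

The firm shuts down when price falls below the minimum of average variable cost. AVC = VC/Q = 46 - 8Q + Q^2.
At the minimum of AVC, MC = AVC. MC = 46 - 16Q + 3Q^2; setting MC = AVC gives 2Q^2 - 8Q = 0, so Q = 4. min AVC = 30.
For P < £30 the firm produces nothing.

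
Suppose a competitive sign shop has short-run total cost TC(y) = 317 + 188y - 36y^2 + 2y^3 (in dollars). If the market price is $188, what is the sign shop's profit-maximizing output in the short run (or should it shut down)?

Variable cost is VC = 188y - 36y^2 + 2y^3, so AVC = VC/y = 188 - 36y + 2y^2 and MC = dTC/dy = 188 - 72y + 6y^2.
AVC is minimized where dAVC/dy = -36 + 4y = 0, at y = 9; min AVC = 188 - 36·9 + 2·9^2 = $26.
P = $188 exceeds min AVC = $26, so the firm stays open.
Set P = MC: 188 = 188 - 72y + 6y^2 → -72y + 6y^2 = 0. The roots are y = 0 and y = 12; the profit-maximizing output is on the rising part of MC, so y* = 12.
Check: AVC at y = 12 is $44 ≤ P, so revenue covers variable cost.
Profit = P·y − TC = 188·12 − 845 = $1411.

Produce at y = 12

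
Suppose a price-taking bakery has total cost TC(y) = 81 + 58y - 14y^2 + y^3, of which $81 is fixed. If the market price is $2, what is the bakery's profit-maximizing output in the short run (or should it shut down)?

Strip out fixed cost: VC = 58y - 14y^2 + y^3. Then AVC = 58 - 14y + y^2 and MC = 58 - 28y + 3y^2.
AVC is minimized where dAVC/dy = -14 + 2y = 0, at y = 7; min AVC = 58 - 14·7 + 7^2 = $9.
With P < min AVC ($2 < $9), every unit sold adds to the loss.
Shutting down limits the loss to fixed cost, $81.

Shut down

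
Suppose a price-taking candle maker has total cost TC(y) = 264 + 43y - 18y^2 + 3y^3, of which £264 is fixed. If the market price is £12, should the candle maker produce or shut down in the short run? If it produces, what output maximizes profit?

Shut down

Variable cost is VC = 43y - 18y^2 + 3y^3, so AVC = VC/y = 43 - 18y + 3y^2 and MC = dTC/dy = 43 - 36y + 9y^2.
The AVC parabola has its vertex at y = 18/6 = 3, where AVC = 43 - 18·3 + 3·3^2 = £16.
Since P = £12 < min AVC = £16, price fails to cover variable cost at any output.
The firm minimizes its loss by shutting down and losing only its fixed cost of £264.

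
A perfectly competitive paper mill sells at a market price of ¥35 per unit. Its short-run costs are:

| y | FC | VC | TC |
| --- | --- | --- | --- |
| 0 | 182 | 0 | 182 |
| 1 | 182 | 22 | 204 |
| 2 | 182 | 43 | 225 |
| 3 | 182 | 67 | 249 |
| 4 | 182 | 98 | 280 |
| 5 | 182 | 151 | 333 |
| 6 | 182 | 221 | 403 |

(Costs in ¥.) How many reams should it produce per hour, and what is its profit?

y = 4; profit = -¥140

Tabulate TR − TC: y=0: -182; y=1: -169; y=2: -155; y=3: -144; y=4: -140; y=5: -158; y=6: -193.
Profit is maximized at y = 4. AVC there is 98/4 = ¥24.50 ≤ P, so producing beats shutting down (which would give -¥182).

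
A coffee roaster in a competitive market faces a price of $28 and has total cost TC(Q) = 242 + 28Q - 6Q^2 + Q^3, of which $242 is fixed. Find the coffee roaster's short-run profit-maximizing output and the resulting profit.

Profit = -$210 at Q = 4

AVC = 28 - 6Q + Q^2 has its minimum $19 at Q = 3; price $28 clears that bar, so the firm operates.
MC = 28 - 12Q + 3Q^2. Setting P = MC and taking the root on the rising branch gives Q* = 4.
TR = 28·4 = 112. TC = 242 + 80 = 322. Profit = 112 − 322 = -$210.
Shutting down would mean losing the fixed cost of $242, so operating at a loss of $210 is better by $32.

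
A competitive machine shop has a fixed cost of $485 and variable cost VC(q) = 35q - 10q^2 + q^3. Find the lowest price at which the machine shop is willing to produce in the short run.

$10 per unit

The firm shuts down when price falls below the minimum of average variable cost. AVC = VC/q = 35 - 10q + q^2.
At the minimum of AVC, MC = AVC. MC = 35 - 20q + 3q^2; setting MC = AVC gives 2q^2 - 10q = 0, so q = 5. min AVC = 10.
For P < $10 the firm produces nothing.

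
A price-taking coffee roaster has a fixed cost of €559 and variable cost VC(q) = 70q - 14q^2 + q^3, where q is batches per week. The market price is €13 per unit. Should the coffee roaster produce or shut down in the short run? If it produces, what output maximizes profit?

Variable cost is VC = 70q - 14q^2 + q^3, so AVC = VC/q = 70 - 14q + q^2 and MC = dTC/dq = 70 - 28q + 3q^2.
AVC hits its minimum where MC = AVC, at q = 7, giving min AVC = 70 - 14·7 + 7^2 = €21.
Since P = €13 < min AVC = €21, price fails to cover variable cost at any output.
Best response: produce nothing and absorb the €559 fixed cost.

Shut down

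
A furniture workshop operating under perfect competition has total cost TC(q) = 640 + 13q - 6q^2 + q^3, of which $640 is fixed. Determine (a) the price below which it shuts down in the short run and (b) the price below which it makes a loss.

Shutdown price = $4; break-even price = $109

Shutdown price = min AVC. AVC = 13 - 6q + q^2, with vertex at q = 3 and minimum $4.
ATC = 640/q + 13 - 6q + q^2. Setting dATC/dq = −640/q^2 − 6 + 2q = 0 gives q = 8 (since 2·8^3 − 6·8^2 = 640).
min ATC = 640/8 + 13 − 6·8 + 8^2 = $109. That is the break-even price.
For $4 ≤ P < $109 the firm produces at a loss; below $4 it shuts down.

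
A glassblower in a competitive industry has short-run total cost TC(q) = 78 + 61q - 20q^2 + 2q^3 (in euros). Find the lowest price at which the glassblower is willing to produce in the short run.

The shutdown price is the minimum of AVC. VC = 61q - 20q^2 + 2q^3, so AVC = 61 - 20q + 2q^2.
At the minimum of AVC, MC = AVC. MC = 61 - 40q + 6q^2; setting MC = AVC gives 4q^2 - 20q = 0, so q = 5. min AVC = 11.
For P < €11 the firm produces nothing.

€11 per unit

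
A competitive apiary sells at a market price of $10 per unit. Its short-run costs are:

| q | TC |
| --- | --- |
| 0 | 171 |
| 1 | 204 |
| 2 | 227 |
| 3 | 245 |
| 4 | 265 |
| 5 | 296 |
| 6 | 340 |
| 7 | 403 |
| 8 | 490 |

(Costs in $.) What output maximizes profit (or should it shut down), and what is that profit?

Tabulate TR − TC: q=0: -171; q=1: -194; q=2: -207; q=3: -215; q=4: -225; q=5: -246; q=6: -280; q=7: -333; q=8: -410.
Profit is highest at q = 0. Equivalently, the lowest AVC in the table is 94/4 ≈ $23.50 at q = 4, and P = $10 falls below it — price never covers variable cost, so the firm shuts down and loses only its fixed cost.

q = 0 (shut down); profit = -$171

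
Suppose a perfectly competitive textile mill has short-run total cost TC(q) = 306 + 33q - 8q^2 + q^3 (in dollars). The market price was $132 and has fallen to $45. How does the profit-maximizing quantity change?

AVC = 33 - 8q + q^2, minimized at q = 4 where min AVC = $17. MC = 33 - 16q + 3q^2.
At P = $132 ≥ min AVC, set P = MC on the rising branch: q = 9.
At P = $45 ≥ min AVC, set P = MC: q = 6. The firm stays open but cuts output.

Output falls from 9 to 6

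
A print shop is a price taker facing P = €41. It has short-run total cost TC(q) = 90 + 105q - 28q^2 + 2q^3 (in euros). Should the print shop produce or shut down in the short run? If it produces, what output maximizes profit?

Produce at q = 8

Variable cost is VC = 105q - 28q^2 + 2q^3, so AVC = VC/q = 105 - 28q + 2q^2 and MC = dTC/dq = 105 - 56q + 6q^2.
AVC hits its minimum where MC = AVC, at q = 7, giving min AVC = 105 - 28·7 + 2·7^2 = €7.
P = €41 exceeds min AVC = €7, so the firm stays open.
Set P = MC: 41 = 105 - 56q + 6q^2 → 64 - 56q + 6q^2 = 0. The roots are q = 4/3 and q = 8; the profit-maximizing output is on the rising part of MC, so q* = 8.
Check: AVC at q = 8 is €9 ≤ P, so revenue covers variable cost.
Profit = P·q − TC = 41·8 − 162 = €166.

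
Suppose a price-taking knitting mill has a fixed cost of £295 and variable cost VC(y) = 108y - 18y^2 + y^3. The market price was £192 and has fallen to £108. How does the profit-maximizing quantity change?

Output falls from 14 to 12

MC = 108 - 36y + 3y^2; the shutdown threshold is min AVC = £27 (at y = 9).
At P = £192 ≥ min AVC, set P = MC on the rising branch: y = 14.
At P = £108 ≥ min AVC, set P = MC: y = 12. The firm stays open but cuts output.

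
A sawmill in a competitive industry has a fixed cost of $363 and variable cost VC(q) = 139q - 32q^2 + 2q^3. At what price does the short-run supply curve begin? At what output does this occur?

The firm shuts down when price falls below the minimum of average variable cost. AVC = VC/q = 139 - 32q + 2q^2.
dAVC/dq = -32 + 4q = 0 gives q = 8. min AVC = 139 - 32·8 + 2·8^2 = 11.
For P < $11 the firm produces nothing.

$11 per unit, at q = 8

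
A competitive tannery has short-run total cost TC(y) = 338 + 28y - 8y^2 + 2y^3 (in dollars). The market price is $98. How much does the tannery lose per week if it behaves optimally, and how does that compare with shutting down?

Profit = -$38 at y = 5

AVC = 28 - 8y + 2y^2; min AVC = $20 at y = 2. Since P = $98 ≥ min AVC, the firm produces.
With MC = 28 - 16y + 6y^2, P = MC on the upward-sloping part at y* = 5.
TR = 98·5 = 490. TC = 338 + 190 = 528. Profit = 490 − 528 = -$38.
That loss of $38 beats the $338 the firm would lose by shutting down; producing recovers $300 of fixed cost.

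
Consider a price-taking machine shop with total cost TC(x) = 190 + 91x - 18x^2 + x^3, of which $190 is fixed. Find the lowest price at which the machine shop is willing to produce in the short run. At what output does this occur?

The shutdown price is the minimum of AVC. VC = 91x - 18x^2 + x^3, so AVC = 91 - 18x + x^2.
dAVC/dx = -18 + 2x = 0 gives x = 9. min AVC = 91 - 18·9 + 9^2 = 10.
For P < $10 the firm produces nothing.

$10 per unit, at x = 9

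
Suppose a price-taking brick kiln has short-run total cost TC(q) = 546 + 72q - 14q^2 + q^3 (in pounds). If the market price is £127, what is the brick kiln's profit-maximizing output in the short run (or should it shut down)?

Strip out fixed cost: VC = 72q - 14q^2 + q^3. Then AVC = 72 - 14q + q^2 and MC = 72 - 28q + 3q^2.
AVC hits its minimum where MC = AVC, at q = 7, giving min AVC = 72 - 14·7 + 7^2 = £23.
Since P = £127 ≥ min AVC = £23, price covers variable cost and the firm should produce.
Set P = MC: 127 = 72 - 28q + 3q^2 → -55 - 28q + 3q^2 = 0. The roots are q = -5/3 and q = 11; the profit-maximizing output is on the rising part of MC, so q* = 11.
Check: AVC at q = 11 is £39 ≤ P, so revenue covers variable cost.
Profit = P·q − TC = 127·11 − 975 = £422.

Produce at q = 11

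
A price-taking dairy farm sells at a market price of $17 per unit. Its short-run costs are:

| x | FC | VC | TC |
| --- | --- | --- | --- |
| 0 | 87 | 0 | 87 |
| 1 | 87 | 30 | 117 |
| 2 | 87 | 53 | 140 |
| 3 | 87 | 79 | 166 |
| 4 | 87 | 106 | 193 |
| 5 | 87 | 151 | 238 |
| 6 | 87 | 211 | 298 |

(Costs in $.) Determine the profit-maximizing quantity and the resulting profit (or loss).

Tabulate TR − TC: x=0: -87; x=1: -100; x=2: -106; x=3: -115; x=4: -125; x=5: -153; x=6: -196.
Profit is highest at x = 0. Equivalently, the lowest AVC in the table is 79/3 ≈ $26.33 at x = 3, and P = $17 falls below it — price never covers variable cost, so the firm shuts down and loses only its fixed cost.

x = 0 (shut down); profit = -$87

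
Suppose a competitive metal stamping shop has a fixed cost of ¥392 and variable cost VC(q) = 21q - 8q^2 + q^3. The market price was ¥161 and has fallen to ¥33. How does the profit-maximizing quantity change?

Output falls from 10 to 6

MC = 21 - 16q + 3q^2; the shutdown threshold is min AVC = ¥5 (at q = 4).
With P = ¥161 above the shutdown price, P = MC gives q = 10.
At P = ¥33 ≥ min AVC, set P = MC: q = 6. The firm stays open but cuts output.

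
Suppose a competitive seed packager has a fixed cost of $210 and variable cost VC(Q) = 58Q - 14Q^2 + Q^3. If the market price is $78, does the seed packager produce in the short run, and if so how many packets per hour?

Produce at Q = 10

Variable cost is VC = 58Q - 14Q^2 + Q^3, so AVC = VC/Q = 58 - 14Q + Q^2 and MC = dTC/dQ = 58 - 28Q + 3Q^2.
AVC is minimized where dAVC/dQ = -14 + 2Q = 0, at Q = 7; min AVC = 58 - 14·7 + 7^2 = $9.
P = $78 exceeds min AVC = $9, so the firm stays open.
P = MC gives -20 - 28Q + 3Q^2 = 0, with roots -2/3 and 10. Take the larger (rising MC): Q* = 10.
Check: AVC at Q = 10 is $18 ≤ P, so revenue covers variable cost.
Profit = P·Q − TC = 78·10 − 390 = $390.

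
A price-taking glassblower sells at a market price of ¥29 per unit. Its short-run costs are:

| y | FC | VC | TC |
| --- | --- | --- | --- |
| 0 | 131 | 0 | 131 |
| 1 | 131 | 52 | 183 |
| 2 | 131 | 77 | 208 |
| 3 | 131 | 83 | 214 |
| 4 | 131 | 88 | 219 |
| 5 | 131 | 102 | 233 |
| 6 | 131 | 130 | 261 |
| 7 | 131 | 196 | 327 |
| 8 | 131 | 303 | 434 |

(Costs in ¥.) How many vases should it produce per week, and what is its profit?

Tabulate TR − TC: y=0: -131; y=1: -154; y=2: -150; y=3: -127; y=4: -103; y=5: -88; y=6: -87; y=7: -124; y=8: -202.
Profit is maximized at y = 6. AVC there is 130/6 = ¥21.67 ≤ P, so producing beats shutting down (which would give -¥131).

y = 6; profit = -¥87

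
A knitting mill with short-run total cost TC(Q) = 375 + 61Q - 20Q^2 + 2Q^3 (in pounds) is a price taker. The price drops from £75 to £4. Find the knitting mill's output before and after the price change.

AVC = 61 - 20Q + 2Q^2, minimized at Q = 5 where min AVC = £11. MC = 61 - 40Q + 6Q^2.
With P = £75 above the shutdown price, P = MC gives Q = 7.
At P = £4 < min AVC = £11, price no longer covers variable cost at any output, so the firm shuts down: Q = 0.

Output falls from 7 to 0 (the firm shuts down)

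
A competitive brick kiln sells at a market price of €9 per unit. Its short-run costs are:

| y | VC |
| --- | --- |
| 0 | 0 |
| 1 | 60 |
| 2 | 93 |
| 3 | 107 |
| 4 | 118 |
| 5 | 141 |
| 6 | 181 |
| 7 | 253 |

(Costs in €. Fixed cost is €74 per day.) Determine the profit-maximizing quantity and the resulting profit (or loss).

Compute π = P·y − TC at each output: y=0: -74; y=1: -125; y=2: -149; y=3: -154; y=4: -156; y=5: -170; y=6: -201; y=7: -264.
Profit is highest at y = 0. Equivalently, the lowest AVC in the table is 141/5 ≈ €28.20 at y = 5, and P = €9 falls below it — price never covers variable cost, so the firm shuts down and loses only its fixed cost.

y = 0 (shut down); profit = -€74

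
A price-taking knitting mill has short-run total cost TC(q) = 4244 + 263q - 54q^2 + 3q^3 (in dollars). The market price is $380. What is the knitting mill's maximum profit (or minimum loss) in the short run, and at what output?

Profit = -$188 at q = 13

AVC = 263 - 54q + 3q^2 has its minimum $20 at q = 9; price $380 clears that bar, so the firm operates.
With MC = 263 - 108q + 9q^2, P = MC on the upward-sloping part at q* = 13.
TR = 380·13 = 4940. TC = 4244 + 884 = 5128. Profit = 4940 − 5128 = -$188.
Shutting down would mean losing the fixed cost of $4244, so operating at a loss of $188 is better by $4056.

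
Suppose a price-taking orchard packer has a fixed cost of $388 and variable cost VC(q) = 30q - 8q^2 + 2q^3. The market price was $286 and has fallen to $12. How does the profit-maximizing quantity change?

Output falls from 8 to 0 (the firm shuts down)

MC = 30 - 16q + 6q^2; the shutdown threshold is min AVC = $22 (at q = 2).
With P = $286 above the shutdown price, P = MC gives q = 8.
At P = $12 < min AVC = $22, price no longer covers variable cost at any output, so the firm shuts down: q = 0.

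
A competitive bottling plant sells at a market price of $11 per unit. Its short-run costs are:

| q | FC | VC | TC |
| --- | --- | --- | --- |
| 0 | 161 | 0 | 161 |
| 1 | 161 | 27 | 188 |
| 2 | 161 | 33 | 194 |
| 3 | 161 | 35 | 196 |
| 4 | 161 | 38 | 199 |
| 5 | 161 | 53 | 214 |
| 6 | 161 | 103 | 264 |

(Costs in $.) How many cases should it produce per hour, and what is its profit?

q = 4; profit = -$155

Profit at each row (π = 11q − TC): q=0: -161; q=1: -177; q=2: -172; q=3: -163; q=4: -155; q=5: -159; q=6: -198.
Profit is maximized at q = 4. AVC there is 38/4 = $9.50 ≤ P, so producing beats shutting down (which would give -$161).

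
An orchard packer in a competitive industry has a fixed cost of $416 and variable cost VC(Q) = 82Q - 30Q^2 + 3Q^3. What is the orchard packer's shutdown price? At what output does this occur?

$7 per unit, at Q = 5

Short-run supply begins at min AVC. From VC = 82Q - 30Q^2 + 3Q^3, AVC = 82 - 30Q + 3Q^2.
At the minimum of AVC, MC = AVC. MC = 82 - 60Q + 9Q^2; setting MC = AVC gives 6Q^2 - 30Q = 0, so Q = 5. min AVC = 7.
For P < $7 the firm produces nothing.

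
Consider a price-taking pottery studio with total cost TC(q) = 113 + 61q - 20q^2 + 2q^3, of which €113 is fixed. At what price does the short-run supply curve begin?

The shutdown price is the minimum of AVC. VC = 61q - 20q^2 + 2q^3, so AVC = 61 - 20q + 2q^2.
At the minimum of AVC, MC = AVC. MC = 61 - 40q + 6q^2; setting MC = AVC gives 4q^2 - 20q = 0, so q = 5. min AVC = 11.
The firm shuts down for any P below €11.

€11 per unit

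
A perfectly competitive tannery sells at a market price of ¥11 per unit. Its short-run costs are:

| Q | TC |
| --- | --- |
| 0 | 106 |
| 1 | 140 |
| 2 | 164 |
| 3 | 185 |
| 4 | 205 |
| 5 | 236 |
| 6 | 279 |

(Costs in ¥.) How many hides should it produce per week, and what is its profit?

Tabulate TR − TC: Q=0: -106; Q=1: -129; Q=2: -142; Q=3: -152; Q=4: -161; Q=5: -181; Q=6: -213.
Profit is highest at Q = 0. Equivalently, the lowest AVC in the table is 99/4 ≈ ¥24.75 at Q = 4, and P = ¥11 falls below it — price never covers variable cost, so the firm shuts down and loses only its fixed cost.

Q = 0 (shut down); profit = -¥106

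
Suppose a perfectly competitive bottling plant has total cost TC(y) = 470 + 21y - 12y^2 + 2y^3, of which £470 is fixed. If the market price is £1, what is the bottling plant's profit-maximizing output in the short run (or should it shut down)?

Shut down

Strip out fixed cost: VC = 21y - 12y^2 + 2y^3. Then AVC = 21 - 12y + 2y^2 and MC = 21 - 24y + 6y^2.
AVC is minimized where dAVC/dy = -12 + 4y = 0, at y = 3; min AVC = 21 - 12·3 + 2·3^2 = £3.
P = £1 lies below min AVC = £3; no output level covers variable cost.
Best response: produce nothing and absorb the £470 fixed cost.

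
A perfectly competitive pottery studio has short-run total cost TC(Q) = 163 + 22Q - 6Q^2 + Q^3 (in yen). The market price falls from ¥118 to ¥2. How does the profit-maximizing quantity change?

AVC = 22 - 6Q + Q^2, minimized at Q = 3 where min AVC = ¥13. MC = 22 - 12Q + 3Q^2.
At P = ¥118 ≥ min AVC, set P = MC on the rising branch: Q = 8.
At P = ¥2 < min AVC = ¥13, price no longer covers variable cost at any output, so the firm shuts down: Q = 0.

Output falls from 8 to 0 (the firm shuts down)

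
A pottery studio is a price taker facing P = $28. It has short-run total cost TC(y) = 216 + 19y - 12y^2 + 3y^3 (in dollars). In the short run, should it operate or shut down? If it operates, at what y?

Variable cost is VC = 19y - 12y^2 + 3y^3, so AVC = VC/y = 19 - 12y + 3y^2 and MC = dTC/dy = 19 - 24y + 9y^2.
AVC hits its minimum where MC = AVC, at y = 2, giving min AVC = 19 - 12·2 + 3·2^2 = $7.
Since P = $28 ≥ min AVC = $7, price covers variable cost and the firm should produce.
Solving P = MC: -9 - 24y + 9y^2 = 0 ⇒ y = -1/3 or 3. On the upward-sloping branch, y* = 3.
Check: AVC at y = 3 is $10 ≤ P, so revenue covers variable cost.
Profit = P·y − TC = 28·3 − 246 = -$162, a loss, but smaller than the $216 fixed cost the firm would lose by shutting down.

Produce at y = 3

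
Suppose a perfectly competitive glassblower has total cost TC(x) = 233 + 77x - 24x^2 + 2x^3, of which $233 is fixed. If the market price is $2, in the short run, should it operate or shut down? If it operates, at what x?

Variable cost is VC = 77x - 24x^2 + 2x^3, so AVC = VC/x = 77 - 24x + 2x^2 and MC = dTC/dx = 77 - 48x + 6x^2.
The AVC parabola has its vertex at x = 24/4 = 6, where AVC = 77 - 24·6 + 2·6^2 = $5.
With P < min AVC ($2 < $5), every unit sold adds to the loss.
Shutting down limits the loss to fixed cost, $233.

Shut down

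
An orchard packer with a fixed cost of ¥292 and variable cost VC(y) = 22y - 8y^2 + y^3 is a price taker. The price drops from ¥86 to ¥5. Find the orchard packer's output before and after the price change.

Output falls from 8 to 0 (the firm shuts down)

AVC = 22 - 8y + y^2, minimized at y = 4 where min AVC = ¥6. MC = 22 - 16y + 3y^2.
With P = ¥86 above the shutdown price, P = MC gives y = 8.
At P = ¥5 < min AVC = ¥6, price no longer covers variable cost at any output, so the firm shuts down: y = 0.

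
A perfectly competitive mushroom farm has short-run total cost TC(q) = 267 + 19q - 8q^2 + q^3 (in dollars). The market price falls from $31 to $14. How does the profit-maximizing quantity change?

AVC = 19 - 8q + q^2, minimized at q = 4 where min AVC = $3. MC = 19 - 16q + 3q^2.
With P = $31 above the shutdown price, P = MC gives q = 6.
At P = $14 ≥ min AVC, set P = MC: q = 5. The firm stays open but cuts output.

Output falls from 6 to 5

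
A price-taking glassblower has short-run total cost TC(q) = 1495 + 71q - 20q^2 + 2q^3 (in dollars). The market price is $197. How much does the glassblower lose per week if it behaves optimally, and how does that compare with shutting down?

AVC = 71 - 20q + 2q^2 has its minimum $21 at q = 5; price $197 clears that bar, so the firm operates.
With MC = 71 - 40q + 6q^2, P = MC on the upward-sloping part at q* = 9.
TR = 197·9 = 1773. TC = 1495 + 477 = 1972. Profit = 1773 − 1972 = -$199.
By producing, the firm covers all variable cost plus $1296 of fixed cost; shutting down would lose the full $1495.

Profit = -$199 at q = 9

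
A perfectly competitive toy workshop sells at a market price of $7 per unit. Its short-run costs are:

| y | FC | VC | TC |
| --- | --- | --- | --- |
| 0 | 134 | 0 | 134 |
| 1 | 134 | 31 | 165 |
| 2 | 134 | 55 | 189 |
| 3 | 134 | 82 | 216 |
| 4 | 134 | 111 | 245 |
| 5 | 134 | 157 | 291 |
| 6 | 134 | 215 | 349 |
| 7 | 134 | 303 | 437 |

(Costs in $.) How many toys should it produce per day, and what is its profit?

Profit at each row (π = 7y − TC): y=0: -134; y=1: -158; y=2: -175; y=3: -195; y=4: -217; y=5: -256; y=6: -307; y=7: -388.
Profit is highest at y = 0. Equivalently, the lowest AVC in the table is 82/3 ≈ $27.33 at y = 3, and P = $7 falls below it — price never covers variable cost, so the firm shuts down and loses only its fixed cost.

y = 0 (shut down); profit = -$134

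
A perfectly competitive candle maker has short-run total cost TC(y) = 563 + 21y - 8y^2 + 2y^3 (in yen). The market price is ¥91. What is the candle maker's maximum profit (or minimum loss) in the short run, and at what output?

AVC = 21 - 8y + 2y^2; min AVC = ¥13 at y = 2. Since P = ¥91 ≥ min AVC, the firm produces.
MC = 21 - 16y + 6y^2. Setting P = MC and taking the root on the rising branch gives y* = 5.
TR = 91·5 = 455. TC = 563 + 155 = 718. Profit = 455 − 718 = -¥263.
Shutting down would mean losing the fixed cost of ¥563, so operating at a loss of ¥263 is better by ¥300.

Profit = -¥263 at y = 5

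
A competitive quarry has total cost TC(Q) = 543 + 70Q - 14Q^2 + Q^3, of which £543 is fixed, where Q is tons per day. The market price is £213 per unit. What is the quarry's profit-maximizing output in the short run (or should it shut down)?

Produce at Q = 13

Variable cost is VC = 70Q - 14Q^2 + Q^3, so AVC = VC/Q = 70 - 14Q + Q^2 and MC = dTC/dQ = 70 - 28Q + 3Q^2.
AVC is minimized where dAVC/dQ = -14 + 2Q = 0, at Q = 7; min AVC = 70 - 14·7 + 7^2 = £21.
Since P = £213 ≥ min AVC = £21, price covers variable cost and the firm should produce.
Solving P = MC: -143 - 28Q + 3Q^2 = 0 ⇒ Q = -11/3 or 13. On the upward-sloping branch, Q* = 13.
Check: AVC at Q = 13 is £57 ≤ P, so revenue covers variable cost.
Profit = P·Q − TC = 213·13 − 1284 = £1485.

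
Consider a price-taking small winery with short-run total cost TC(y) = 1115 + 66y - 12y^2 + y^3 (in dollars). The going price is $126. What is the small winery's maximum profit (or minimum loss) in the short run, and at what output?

Profit = -$315 at y = 10

AVC = 66 - 12y + y^2; min AVC = $30 at y = 6. Since P = $126 ≥ min AVC, the firm produces.
MC = 66 - 24y + 3y^2. Setting P = MC and taking the root on the rising branch gives y* = 10.
TR = 126·10 = 1260. TC = 1115 + 460 = 1575. Profit = 1260 − 1575 = -$315.
That loss of $315 beats the $1115 the firm would lose by shutting down; producing recovers $800 of fixed cost.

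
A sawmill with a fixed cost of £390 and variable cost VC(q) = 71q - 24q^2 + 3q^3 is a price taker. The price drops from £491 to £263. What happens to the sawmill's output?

Output falls from 10 to 8

MC = 71 - 48q + 9q^2; the shutdown threshold is min AVC = £23 (at q = 4).
With P = £491 above the shutdown price, P = MC gives q = 10.
At P = £263 ≥ min AVC, set P = MC: q = 8. The firm stays open but cuts output.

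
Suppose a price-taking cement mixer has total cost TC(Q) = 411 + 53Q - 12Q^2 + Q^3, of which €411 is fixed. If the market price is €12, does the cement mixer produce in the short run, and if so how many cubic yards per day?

Shut down

Strip out fixed cost: VC = 53Q - 12Q^2 + Q^3. Then AVC = 53 - 12Q + Q^2 and MC = 53 - 24Q + 3Q^2.
AVC hits its minimum where MC = AVC, at Q = 6, giving min AVC = 53 - 12·6 + 6^2 = €17.
With P < min AVC (€12 < €17), every unit sold adds to the loss.
Shutting down limits the loss to fixed cost, €411.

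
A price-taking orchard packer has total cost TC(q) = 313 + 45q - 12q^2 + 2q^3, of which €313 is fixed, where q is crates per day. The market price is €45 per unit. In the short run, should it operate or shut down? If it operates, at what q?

Strip out fixed cost: VC = 45q - 12q^2 + 2q^3. Then AVC = 45 - 12q + 2q^2 and MC = 45 - 24q + 6q^2.
The AVC parabola has its vertex at q = 12/4 = 3, where AVC = 45 - 12·3 + 2·3^2 = €27.
Since P = €45 ≥ min AVC = €27, price covers variable cost and the firm should produce.
Set P = MC: 45 = 45 - 24q + 6q^2 → -24q + 6q^2 = 0. The roots are q = 0 and q = 4; the profit-maximizing output is on the rising part of MC, so q* = 4.
Check: AVC at q = 4 is €29 ≤ P, so revenue covers variable cost.
Profit = P·q − TC = 45·4 − 429 = -€249, a loss, but smaller than the €313 fixed cost the firm would lose by shutting down.

Produce at q = 4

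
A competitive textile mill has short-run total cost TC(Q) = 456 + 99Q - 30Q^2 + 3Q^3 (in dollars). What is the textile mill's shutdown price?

The shutdown price is the minimum of AVC. VC = 99Q - 30Q^2 + 3Q^3, so AVC = 99 - 30Q + 3Q^2.
At the minimum of AVC, MC = AVC. MC = 99 - 60Q + 9Q^2; setting MC = AVC gives 6Q^2 - 30Q = 0, so Q = 5. min AVC = 24.
The firm shuts down for any P below $24.

$24 per unit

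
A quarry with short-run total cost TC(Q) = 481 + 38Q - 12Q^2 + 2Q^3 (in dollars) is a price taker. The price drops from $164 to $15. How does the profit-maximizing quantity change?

MC = 38 - 24Q + 6Q^2; the shutdown threshold is min AVC = $20 (at Q = 3).
With P = $164 above the shutdown price, P = MC gives Q = 7.
At P = $15 < min AVC = $20, price no longer covers variable cost at any output, so the firm shuts down: Q = 0.

Output falls from 7 to 0 (the firm shuts down)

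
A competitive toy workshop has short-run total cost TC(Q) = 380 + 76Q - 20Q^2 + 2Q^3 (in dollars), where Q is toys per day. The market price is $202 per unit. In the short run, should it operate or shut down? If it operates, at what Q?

From TC, MC = TC'(Q) = 76 - 40Q + 6Q^2 and AVC = VC/Q = 76 - 20Q + 2Q^2.
The AVC parabola has its vertex at Q = 20/4 = 5, where AVC = 76 - 20·5 + 2·5^2 = $26.
P = $202 exceeds min AVC = $26, so the firm stays open.
Set P = MC: 202 = 76 - 40Q + 6Q^2 → -126 - 40Q + 6Q^2 = 0. The roots are Q = -7/3 and Q = 9; the profit-maximizing output is on the rising part of MC, so Q* = 9.
Check: AVC at Q = 9 is $58 ≤ P, so revenue covers variable cost.
Profit = P·Q − TC = 202·9 − 902 = $916.

Produce at Q = 9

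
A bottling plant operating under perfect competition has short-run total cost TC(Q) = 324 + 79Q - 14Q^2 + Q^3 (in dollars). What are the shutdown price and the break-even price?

AVC = 79 - 14Q + Q^2; minimized at Q = 7, giving min AVC = $30. That is the shutdown price.
ATC = 324/Q + 79 - 14Q + Q^2. Setting dATC/dQ = −324/Q^2 − 14 + 2Q = 0 gives Q = 9 (since 2·9^3 − 14·9^2 = 324).
min ATC = 324/9 + 79 − 14·9 + 9^2 = $70. That is the break-even price.
For $30 ≤ P < $70 the firm produces at a loss; below $30 it shuts down.

Shutdown price = $30; break-even price = $70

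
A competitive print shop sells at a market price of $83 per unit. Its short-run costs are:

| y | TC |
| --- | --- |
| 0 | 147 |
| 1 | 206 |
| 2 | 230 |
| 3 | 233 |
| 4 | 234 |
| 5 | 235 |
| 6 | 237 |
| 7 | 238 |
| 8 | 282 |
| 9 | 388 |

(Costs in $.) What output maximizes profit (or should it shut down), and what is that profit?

y = 8; profit = $382

Compute π = P·y − TC at each output: y=0: -147; y=1: -123; y=2: -64; y=3: 16; y=4: 98; y=5: 180; y=6: 261; y=7: 343; y=8: 382; y=9: 359.
Profit is maximized at y = 8. AVC there is 135/8 = $16.88 ≤ P, so producing beats shutting down (which would give -$147).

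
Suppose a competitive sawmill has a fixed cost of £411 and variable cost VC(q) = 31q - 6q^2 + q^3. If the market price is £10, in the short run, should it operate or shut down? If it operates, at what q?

Shut down

Strip out fixed cost: VC = 31q - 6q^2 + q^3. Then AVC = 31 - 6q + q^2 and MC = 31 - 12q + 3q^2.
AVC hits its minimum where MC = AVC, at q = 3, giving min AVC = 31 - 6·3 + 3^2 = £22.
Since P = £10 < min AVC = £22, price fails to cover variable cost at any output.
Shutting down limits the loss to fixed cost, £411.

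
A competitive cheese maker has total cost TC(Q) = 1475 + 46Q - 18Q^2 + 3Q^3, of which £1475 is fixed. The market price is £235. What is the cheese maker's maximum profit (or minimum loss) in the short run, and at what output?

Profit = -£299 at Q = 7

AVC = 46 - 18Q + 3Q^2 has its minimum £19 at Q = 3; price £235 clears that bar, so the firm operates.
With MC = 46 - 36Q + 9Q^2, P = MC on the upward-sloping part at Q* = 7.
TR = 235·7 = 1645. TC = 1475 + 469 = 1944. Profit = 1645 − 1944 = -£299.
That loss of £299 beats the £1475 the firm would lose by shutting down; producing recovers £1176 of fixed cost.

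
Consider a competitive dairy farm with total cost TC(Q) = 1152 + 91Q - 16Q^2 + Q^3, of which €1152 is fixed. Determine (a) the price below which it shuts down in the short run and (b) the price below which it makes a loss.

Shutdown price = €27; break-even price = €139

AVC = 91 - 16Q + Q^2; minimized at Q = 8, giving min AVC = €27. That is the shutdown price.
ATC = 1152/Q + 91 - 16Q + Q^2. Setting dATC/dQ = −1152/Q^2 − 16 + 2Q = 0 gives Q = 12 (since 2·12^3 − 16·12^2 = 1152).
min ATC = 1152/12 + 91 − 16·12 + 12^2 = €139. That is the break-even price.
For €27 ≤ P < €139 the firm produces at a loss; below €27 it shuts down.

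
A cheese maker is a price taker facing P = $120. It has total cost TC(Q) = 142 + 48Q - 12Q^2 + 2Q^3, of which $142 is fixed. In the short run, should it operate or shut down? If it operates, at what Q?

Variable cost is VC = 48Q - 12Q^2 + 2Q^3, so AVC = VC/Q = 48 - 12Q + 2Q^2 and MC = dTC/dQ = 48 - 24Q + 6Q^2.
AVC is minimized where dAVC/dQ = -12 + 4Q = 0, at Q = 3; min AVC = 48 - 12·3 + 2·3^2 = $30.
P = $120 exceeds min AVC = $30, so the firm stays open.
P = MC gives -72 - 24Q + 6Q^2 = 0, with roots -2 and 6. Take the larger (rising MC): Q* = 6.
Check: AVC at Q = 6 is $48 ≤ P, so revenue covers variable cost.
Profit = P·Q − TC = 120·6 − 430 = $290.

Produce at Q = 6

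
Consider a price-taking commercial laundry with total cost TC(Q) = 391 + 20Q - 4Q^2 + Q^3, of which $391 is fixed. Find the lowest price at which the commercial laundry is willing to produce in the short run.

The firm shuts down when price falls below the minimum of average variable cost. AVC = VC/Q = 20 - 4Q + Q^2.
dAVC/dQ = -4 + 2Q = 0 gives Q = 2. min AVC = 20 - 4·2 + 2^2 = 16.
For P < $16 the firm produces nothing.

$16 per unit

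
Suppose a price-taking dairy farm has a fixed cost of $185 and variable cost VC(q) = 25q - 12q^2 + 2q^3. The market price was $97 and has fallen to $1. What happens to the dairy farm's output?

Output falls from 6 to 0 (the firm shuts down)

MC = 25 - 24q + 6q^2; the shutdown threshold is min AVC = $7 (at q = 3).
At P = $97 ≥ min AVC, set P = MC on the rising branch: q = 6.
At P = $1 < min AVC = $7, price no longer covers variable cost at any output, so the firm shuts down: q = 0.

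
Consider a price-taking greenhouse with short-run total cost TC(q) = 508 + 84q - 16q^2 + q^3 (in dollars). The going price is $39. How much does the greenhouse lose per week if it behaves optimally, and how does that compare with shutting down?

AVC = 84 - 16q + q^2; min AVC = $20 at q = 8. Since P = $39 ≥ min AVC, the firm produces.
MC = 84 - 32q + 3q^2. Setting P = MC and taking the root on the rising branch gives q* = 9.
TR = 39·9 = 351. TC = 508 + 189 = 697. Profit = 351 − 697 = -$346.
By producing, the firm covers all variable cost plus $162 of fixed cost; shutting down would lose the full $508.

Profit = -$346 at q = 9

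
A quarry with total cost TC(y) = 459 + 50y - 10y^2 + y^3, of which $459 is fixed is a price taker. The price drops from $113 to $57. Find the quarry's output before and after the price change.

AVC = 50 - 10y + y^2, minimized at y = 5 where min AVC = $25. MC = 50 - 20y + 3y^2.
At P = $113 ≥ min AVC, set P = MC on the rising branch: y = 9.
At P = $57 ≥ min AVC, set P = MC: y = 7. The firm stays open but cuts output.

Output falls from 9 to 7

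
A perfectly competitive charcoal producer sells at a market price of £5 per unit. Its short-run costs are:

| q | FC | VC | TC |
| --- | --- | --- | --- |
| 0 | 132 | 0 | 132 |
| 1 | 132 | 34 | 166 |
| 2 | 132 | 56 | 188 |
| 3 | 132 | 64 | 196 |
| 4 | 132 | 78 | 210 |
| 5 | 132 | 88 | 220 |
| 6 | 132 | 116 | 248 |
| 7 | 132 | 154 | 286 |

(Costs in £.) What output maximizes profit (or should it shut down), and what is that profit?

q = 0 (shut down); profit = -£132

Profit at each row (π = 5q − TC): q=0: -132; q=1: -161; q=2: -178; q=3: -181; q=4: -190; q=5: -195; q=6: -218; q=7: -251.
Profit is highest at q = 0. Equivalently, the lowest AVC in the table is 88/5 ≈ £17.60 at q = 5, and P = £5 falls below it — price never covers variable cost, so the firm shuts down and loses only its fixed cost.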